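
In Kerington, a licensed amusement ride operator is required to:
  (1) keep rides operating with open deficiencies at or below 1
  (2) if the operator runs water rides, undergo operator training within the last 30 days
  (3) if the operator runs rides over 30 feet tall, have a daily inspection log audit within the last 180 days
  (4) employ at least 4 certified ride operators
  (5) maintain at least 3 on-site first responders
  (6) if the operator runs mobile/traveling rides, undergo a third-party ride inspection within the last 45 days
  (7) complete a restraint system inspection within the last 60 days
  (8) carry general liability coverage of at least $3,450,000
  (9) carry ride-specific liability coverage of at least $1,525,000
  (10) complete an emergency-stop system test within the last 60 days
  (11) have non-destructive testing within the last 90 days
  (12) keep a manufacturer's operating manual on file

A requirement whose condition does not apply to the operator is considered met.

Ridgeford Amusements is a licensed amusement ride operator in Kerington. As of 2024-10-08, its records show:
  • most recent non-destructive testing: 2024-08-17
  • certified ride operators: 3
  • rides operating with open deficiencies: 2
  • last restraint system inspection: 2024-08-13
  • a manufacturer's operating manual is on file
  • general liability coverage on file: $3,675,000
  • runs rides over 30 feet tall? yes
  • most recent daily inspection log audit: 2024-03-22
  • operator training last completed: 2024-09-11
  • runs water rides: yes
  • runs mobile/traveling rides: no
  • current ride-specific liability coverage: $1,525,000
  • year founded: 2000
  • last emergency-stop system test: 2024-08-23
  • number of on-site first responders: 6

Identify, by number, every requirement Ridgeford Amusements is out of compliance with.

1. rides operating with open deficiencies 2 > 1 → not met
2. condition 'runs water rides' holds; operator training 27 days ago vs limit 30 → met
3. condition 'runs rides over 30 feet tall' holds; daily inspection log audit 200 days ago vs limit 180 → not met
4. certified ride operators 3 < 4 → not met
5. on-site first responders 6 ≥ 3 → met
6. condition 'runs mobile/traveling rides' does not hold → requirement n/a → met
7. restraint system inspection 56 days ago vs limit 60 → met
8. general liability coverage $3,675,000 ≥ $3,450,000 → met
9. ride-specific liability coverage $1,525,000 ≥ $1,525,000 → met
10. emergency-stop system test 46 days ago vs limit 60 → met
11. non-destructive testing 52 days ago vs limit 90 → met
12. manufacturer's operating manual present → met
Not met: 1, 3, 4

1, 3, 4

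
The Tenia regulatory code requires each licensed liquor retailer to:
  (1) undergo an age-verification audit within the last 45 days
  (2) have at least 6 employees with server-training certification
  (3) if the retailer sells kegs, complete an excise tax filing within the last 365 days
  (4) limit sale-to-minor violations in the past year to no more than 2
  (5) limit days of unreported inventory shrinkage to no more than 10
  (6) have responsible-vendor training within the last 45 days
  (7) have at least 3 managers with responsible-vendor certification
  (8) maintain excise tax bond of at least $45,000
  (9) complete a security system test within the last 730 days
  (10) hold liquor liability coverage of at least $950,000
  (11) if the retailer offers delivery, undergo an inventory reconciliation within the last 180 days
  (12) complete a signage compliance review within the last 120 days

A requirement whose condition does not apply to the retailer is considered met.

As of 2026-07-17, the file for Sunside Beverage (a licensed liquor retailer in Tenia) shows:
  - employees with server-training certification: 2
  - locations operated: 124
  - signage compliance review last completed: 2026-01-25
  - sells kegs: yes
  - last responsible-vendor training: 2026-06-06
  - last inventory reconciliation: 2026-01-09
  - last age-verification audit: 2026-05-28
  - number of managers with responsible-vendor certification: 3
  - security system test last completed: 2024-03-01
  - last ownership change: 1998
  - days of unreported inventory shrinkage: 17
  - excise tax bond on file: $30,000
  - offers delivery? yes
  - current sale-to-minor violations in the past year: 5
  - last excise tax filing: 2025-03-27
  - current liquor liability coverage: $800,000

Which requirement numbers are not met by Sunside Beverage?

1, 2, 3, 4, 5, 8, 9, 10, 11, 12

1. age-verification audit 50 days ago vs limit 45 → not met
2. employees with server-training certification 2 < 6 → not met
3. condition 'sells kegs' holds; excise tax filing 477 days ago vs limit 365 → not met
4. sale-to-minor violations in the past year 5 > 2 → not met
5. days of unreported inventory shrinkage 17 > 10 → not met
6. responsible-vendor training 41 days ago vs limit 45 → met
7. managers with responsible-vendor certification 3 ≥ 3 → met
8. excise tax bond $30,000 < $45,000 → not met
9. security system test 868 days ago vs limit 730 → not met
10. liquor liability coverage $800,000 < $950,000 → not met
11. condition 'offers delivery' holds; inventory reconciliation 189 days ago vs limit 180 → not met
12. signage compliance review 173 days ago vs limit 120 → not met
Not met: 1, 2, 3, 4, 5, 8, 9, 10, 11, 12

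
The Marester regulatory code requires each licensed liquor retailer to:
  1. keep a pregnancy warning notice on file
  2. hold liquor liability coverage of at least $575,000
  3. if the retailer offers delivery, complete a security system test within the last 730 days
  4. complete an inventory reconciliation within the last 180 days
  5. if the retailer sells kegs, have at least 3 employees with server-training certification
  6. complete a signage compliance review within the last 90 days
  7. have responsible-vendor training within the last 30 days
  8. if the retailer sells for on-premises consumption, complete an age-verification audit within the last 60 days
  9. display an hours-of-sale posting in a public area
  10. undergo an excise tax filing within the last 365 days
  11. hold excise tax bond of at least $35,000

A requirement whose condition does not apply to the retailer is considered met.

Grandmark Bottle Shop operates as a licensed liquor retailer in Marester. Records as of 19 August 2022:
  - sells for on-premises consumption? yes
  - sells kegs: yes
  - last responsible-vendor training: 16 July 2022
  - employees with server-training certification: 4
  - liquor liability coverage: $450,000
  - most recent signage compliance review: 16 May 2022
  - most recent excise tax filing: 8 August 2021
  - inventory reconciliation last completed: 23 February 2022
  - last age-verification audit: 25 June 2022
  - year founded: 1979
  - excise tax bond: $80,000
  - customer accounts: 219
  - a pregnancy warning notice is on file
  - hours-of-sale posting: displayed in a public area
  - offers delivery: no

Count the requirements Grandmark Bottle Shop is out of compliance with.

4

1. pregnancy warning notice present → met
2. liquor liability coverage $450,000 < $575,000 → not met
3. condition 'offers delivery' does not hold → requirement n/a → met
4. inventory reconciliation 177 days ago vs limit 180 → met
5. condition 'sells kegs' holds; employees with server-training certification 4 ≥ 3 → met
6. signage compliance review 95 days ago vs limit 90 → not met
7. responsible-vendor training 34 days ago vs limit 30 → not met
8. condition 'sells for on-premises consumption' holds; age-verification audit 55 days ago vs limit 60 → met
9. hours-of-sale posting present → met
10. excise tax filing 376 days ago vs limit 365 → not met
11. excise tax bond $80,000 ≥ $35,000 → met
Not met: 4 of 11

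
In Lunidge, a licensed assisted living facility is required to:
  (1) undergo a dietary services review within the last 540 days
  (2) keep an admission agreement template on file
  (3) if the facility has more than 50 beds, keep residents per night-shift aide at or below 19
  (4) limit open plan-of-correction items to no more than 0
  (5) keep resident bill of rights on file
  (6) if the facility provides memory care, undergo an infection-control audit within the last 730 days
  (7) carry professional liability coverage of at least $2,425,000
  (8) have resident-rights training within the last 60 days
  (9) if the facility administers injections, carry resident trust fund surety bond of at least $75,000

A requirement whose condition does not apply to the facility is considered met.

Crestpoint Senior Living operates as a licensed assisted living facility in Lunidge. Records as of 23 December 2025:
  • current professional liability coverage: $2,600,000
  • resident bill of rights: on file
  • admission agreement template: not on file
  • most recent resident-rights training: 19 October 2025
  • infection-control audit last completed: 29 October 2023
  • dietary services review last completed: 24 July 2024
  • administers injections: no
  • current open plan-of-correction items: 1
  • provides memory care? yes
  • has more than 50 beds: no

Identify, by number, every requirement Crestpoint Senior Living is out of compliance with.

1. dietary services review 517 days ago vs limit 540 → met
2. admission agreement template absent → not met
3. condition 'has more than 50 beds' does not hold → requirement n/a → met
4. open plan-of-correction items 1 > 0 → not met
5. resident bill of rights present → met
6. condition 'provides memory care' holds; infection-control audit 786 days ago vs limit 730 → not met
7. professional liability coverage $2,600,000 ≥ $2,425,000 → met
8. resident-rights training 65 days ago vs limit 60 → not met
9. condition 'administers injections' does not hold → requirement n/a → met
Not met: 2, 4, 6, 8

2, 4, 6, 8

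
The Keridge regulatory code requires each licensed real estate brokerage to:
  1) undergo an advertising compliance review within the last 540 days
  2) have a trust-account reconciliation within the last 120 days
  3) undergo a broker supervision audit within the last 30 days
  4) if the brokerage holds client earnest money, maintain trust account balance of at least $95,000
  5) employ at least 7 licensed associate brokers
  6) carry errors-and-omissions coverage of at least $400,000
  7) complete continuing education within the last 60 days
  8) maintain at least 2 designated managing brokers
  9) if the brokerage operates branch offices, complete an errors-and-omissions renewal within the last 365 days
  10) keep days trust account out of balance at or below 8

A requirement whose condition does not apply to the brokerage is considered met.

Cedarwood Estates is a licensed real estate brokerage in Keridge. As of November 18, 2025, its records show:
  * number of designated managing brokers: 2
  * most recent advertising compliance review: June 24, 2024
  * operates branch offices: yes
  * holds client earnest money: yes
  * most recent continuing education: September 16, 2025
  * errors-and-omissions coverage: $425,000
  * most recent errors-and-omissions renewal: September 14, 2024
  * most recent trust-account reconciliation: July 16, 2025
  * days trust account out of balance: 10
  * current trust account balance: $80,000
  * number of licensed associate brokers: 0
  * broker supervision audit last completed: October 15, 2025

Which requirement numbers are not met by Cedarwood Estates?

2, 3, 4, 5, 7, 9, 10

1. advertising compliance review 512 days ago vs limit 540 → met
2. trust-account reconciliation 125 days ago vs limit 120 → not met
3. broker supervision audit 34 days ago vs limit 30 → not met
4. condition 'holds client earnest money' holds; trust account balance $80,000 < $95,000 → not met
5. licensed associate brokers 0 < 7 → not met
6. errors-and-omissions coverage $425,000 ≥ $400,000 → met
7. continuing education 63 days ago vs limit 60 → not met
8. designated managing brokers 2 ≥ 2 → met
9. condition 'operates branch offices' holds; errors-and-omissions renewal 430 days ago vs limit 365 → not met
10. days trust account out of balance 10 > 8 → not met
Not met: 2, 3, 4, 5, 7, 9, 10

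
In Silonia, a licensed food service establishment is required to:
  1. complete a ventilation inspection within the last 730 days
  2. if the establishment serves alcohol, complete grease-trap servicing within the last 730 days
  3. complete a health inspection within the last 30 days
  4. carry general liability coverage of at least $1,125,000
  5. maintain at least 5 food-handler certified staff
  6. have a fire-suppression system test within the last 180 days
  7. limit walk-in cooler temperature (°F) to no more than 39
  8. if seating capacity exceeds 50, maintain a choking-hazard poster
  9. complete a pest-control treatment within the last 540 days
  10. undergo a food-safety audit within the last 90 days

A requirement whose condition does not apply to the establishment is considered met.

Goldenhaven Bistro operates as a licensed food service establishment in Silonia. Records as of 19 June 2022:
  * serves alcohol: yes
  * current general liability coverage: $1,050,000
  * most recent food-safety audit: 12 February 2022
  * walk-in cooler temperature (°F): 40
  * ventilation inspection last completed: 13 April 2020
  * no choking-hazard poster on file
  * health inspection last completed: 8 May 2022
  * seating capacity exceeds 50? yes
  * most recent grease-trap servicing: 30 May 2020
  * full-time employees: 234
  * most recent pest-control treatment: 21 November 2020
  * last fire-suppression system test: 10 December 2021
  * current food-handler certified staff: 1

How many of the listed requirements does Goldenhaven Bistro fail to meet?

1. ventilation inspection 797 days ago vs limit 730 → not met
2. condition 'serves alcohol' holds; grease-trap servicing 750 days ago vs limit 730 → not met
3. health inspection 42 days ago vs limit 30 → not met
4. general liability coverage $1,050,000 < $1,125,000 → not met
5. food-handler certified staff 1 < 5 → not met
6. fire-suppression system test 191 days ago vs limit 180 → not met
7. walk-in cooler temperature (°F) 40 > 39 → not met
8. condition 'seating capacity exceeds 50' holds; choking-hazard poster absent → not met
9. pest-control treatment 575 days ago vs limit 540 → not met
10. food-safety audit 127 days ago vs limit 90 → not met
Not met: 10 of 10

10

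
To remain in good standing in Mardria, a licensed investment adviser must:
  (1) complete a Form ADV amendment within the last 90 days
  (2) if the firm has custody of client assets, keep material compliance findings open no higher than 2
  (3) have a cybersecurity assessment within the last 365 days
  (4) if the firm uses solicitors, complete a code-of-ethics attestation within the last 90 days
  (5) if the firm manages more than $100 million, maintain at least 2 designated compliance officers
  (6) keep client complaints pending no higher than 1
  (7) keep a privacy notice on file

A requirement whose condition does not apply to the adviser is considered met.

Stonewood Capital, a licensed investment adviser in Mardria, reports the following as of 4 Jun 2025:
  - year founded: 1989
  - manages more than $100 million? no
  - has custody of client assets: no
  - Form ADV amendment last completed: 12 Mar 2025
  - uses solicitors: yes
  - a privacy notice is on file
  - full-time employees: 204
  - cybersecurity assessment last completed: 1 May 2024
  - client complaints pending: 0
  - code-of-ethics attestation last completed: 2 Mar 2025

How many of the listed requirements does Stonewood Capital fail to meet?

1. Form ADV amendment 84 days ago vs limit 90 → met
2. condition 'has custody of client assets' does not hold → requirement n/a → met
3. cybersecurity assessment 399 days ago vs limit 365 → not met
4. condition 'uses solicitors' holds; code-of-ethics attestation 94 days ago vs limit 90 → not met
5. condition 'manages more than $100 million' does not hold → requirement n/a → met
6. client complaints pending 0 ≤ 1 → met
7. privacy notice present → met
Not met: 2 of 7

2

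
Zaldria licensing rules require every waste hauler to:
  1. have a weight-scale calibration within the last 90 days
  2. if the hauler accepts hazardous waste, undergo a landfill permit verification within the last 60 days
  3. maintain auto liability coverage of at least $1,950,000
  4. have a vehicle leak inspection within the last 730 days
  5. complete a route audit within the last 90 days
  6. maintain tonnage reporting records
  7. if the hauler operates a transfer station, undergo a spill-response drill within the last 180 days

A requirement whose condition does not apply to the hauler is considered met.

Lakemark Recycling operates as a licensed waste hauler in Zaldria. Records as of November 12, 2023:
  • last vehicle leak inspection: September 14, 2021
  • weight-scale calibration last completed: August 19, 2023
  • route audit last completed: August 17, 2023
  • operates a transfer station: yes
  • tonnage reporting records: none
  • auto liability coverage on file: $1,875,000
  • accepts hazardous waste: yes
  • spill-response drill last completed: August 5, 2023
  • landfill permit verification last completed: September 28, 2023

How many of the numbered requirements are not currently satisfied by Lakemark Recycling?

1. weight-scale calibration 85 days ago vs limit 90 → met
2. condition 'accepts hazardous waste' holds; landfill permit verification 45 days ago vs limit 60 → met
3. auto liability coverage $1,875,000 < $1,950,000 → not met
4. vehicle leak inspection 789 days ago vs limit 730 → not met
5. route audit 87 days ago vs limit 90 → met
6. tonnage reporting records absent → not met
7. condition 'operates a transfer station' holds; spill-response drill 99 days ago vs limit 180 → met
Not met: 3 of 7

3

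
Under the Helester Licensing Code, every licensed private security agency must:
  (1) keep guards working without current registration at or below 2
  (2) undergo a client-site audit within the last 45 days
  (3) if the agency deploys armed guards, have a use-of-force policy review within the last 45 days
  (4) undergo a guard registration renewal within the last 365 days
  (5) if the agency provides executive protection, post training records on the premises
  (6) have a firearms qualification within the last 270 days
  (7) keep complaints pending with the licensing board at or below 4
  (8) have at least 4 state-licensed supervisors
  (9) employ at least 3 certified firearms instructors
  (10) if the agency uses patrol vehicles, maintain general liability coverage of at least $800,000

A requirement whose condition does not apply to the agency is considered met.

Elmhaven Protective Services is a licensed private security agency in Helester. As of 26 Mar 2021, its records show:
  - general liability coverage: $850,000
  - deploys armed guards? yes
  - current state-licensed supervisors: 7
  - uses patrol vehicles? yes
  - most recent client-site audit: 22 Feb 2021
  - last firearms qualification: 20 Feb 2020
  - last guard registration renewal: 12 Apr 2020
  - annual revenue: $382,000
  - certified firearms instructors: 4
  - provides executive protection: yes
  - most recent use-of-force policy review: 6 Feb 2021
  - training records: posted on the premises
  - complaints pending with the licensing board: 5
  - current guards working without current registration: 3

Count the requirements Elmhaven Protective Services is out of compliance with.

4

1. guards working without current registration 3 > 2 → not met
2. client-site audit 32 days ago vs limit 45 → met
3. condition 'deploys armed guards' holds; use-of-force policy review 48 days ago vs limit 45 → not met
4. guard registration renewal 348 days ago vs limit 365 → met
5. condition 'provides executive protection' holds; training records present → met
6. firearms qualification 400 days ago vs limit 270 → not met
7. complaints pending with the licensing board 5 > 4 → not met
8. state-licensed supervisors 7 ≥ 4 → met
9. certified firearms instructors 4 ≥ 3 → met
10. condition 'uses patrol vehicles' holds; general liability coverage $850,000 ≥ $800,000 → met
Not met: 4 of 10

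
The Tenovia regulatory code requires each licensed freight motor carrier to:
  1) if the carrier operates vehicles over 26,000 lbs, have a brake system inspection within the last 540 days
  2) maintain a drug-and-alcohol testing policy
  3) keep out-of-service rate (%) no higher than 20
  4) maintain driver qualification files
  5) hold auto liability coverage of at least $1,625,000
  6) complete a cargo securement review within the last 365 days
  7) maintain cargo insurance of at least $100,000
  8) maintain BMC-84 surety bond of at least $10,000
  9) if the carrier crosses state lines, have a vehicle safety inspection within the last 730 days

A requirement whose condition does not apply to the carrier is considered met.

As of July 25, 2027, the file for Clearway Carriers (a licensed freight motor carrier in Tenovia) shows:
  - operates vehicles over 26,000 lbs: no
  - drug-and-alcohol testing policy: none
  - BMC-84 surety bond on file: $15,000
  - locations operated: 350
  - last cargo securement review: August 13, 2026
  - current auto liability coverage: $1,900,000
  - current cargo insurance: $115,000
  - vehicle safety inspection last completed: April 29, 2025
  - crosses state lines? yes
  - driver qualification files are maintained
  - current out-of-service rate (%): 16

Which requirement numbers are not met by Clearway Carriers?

2, 9

1. condition 'operates vehicles over 26,000 lbs' does not hold → requirement n/a → met
2. drug-and-alcohol testing policy absent → not met
3. out-of-service rate (%) 16 ≤ 20 → met
4. driver qualification files present → met
5. auto liability coverage $1,900,000 ≥ $1,625,000 → met
6. cargo securement review 346 days ago vs limit 365 → met
7. cargo insurance $115,000 ≥ $100,000 → met
8. BMC-84 surety bond $15,000 ≥ $10,000 → met
9. condition 'crosses state lines' holds; vehicle safety inspection 817 days ago vs limit 730 → not met
Not met: 2, 9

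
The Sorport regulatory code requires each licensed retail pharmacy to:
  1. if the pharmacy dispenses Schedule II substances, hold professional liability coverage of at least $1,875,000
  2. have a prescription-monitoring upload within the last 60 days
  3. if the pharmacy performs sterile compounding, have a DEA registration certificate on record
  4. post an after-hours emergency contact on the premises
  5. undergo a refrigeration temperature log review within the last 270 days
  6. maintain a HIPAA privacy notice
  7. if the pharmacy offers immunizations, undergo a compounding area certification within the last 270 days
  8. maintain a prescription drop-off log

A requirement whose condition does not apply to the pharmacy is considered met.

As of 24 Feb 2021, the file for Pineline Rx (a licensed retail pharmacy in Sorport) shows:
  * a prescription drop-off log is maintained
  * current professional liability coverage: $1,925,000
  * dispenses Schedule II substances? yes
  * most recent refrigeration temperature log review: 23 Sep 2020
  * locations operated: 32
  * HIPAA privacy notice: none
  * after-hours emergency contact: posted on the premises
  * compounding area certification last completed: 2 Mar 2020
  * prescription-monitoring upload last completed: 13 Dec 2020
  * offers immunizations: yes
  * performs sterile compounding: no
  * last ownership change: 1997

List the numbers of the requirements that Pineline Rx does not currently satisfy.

1. condition 'dispenses Schedule II substances' holds; professional liability coverage $1,925,000 ≥ $1,875,000 → met
2. prescription-monitoring upload 73 days ago vs limit 60 → not met
3. condition 'performs sterile compounding' does not hold → requirement n/a → met
4. after-hours emergency contact present → met
5. refrigeration temperature log review 154 days ago vs limit 270 → met
6. HIPAA privacy notice absent → not met
7. condition 'offers immunizations' holds; compounding area certification 359 days ago vs limit 270 → not met
8. prescription drop-off log present → met
Not met: 2, 6, 7

2, 6, 7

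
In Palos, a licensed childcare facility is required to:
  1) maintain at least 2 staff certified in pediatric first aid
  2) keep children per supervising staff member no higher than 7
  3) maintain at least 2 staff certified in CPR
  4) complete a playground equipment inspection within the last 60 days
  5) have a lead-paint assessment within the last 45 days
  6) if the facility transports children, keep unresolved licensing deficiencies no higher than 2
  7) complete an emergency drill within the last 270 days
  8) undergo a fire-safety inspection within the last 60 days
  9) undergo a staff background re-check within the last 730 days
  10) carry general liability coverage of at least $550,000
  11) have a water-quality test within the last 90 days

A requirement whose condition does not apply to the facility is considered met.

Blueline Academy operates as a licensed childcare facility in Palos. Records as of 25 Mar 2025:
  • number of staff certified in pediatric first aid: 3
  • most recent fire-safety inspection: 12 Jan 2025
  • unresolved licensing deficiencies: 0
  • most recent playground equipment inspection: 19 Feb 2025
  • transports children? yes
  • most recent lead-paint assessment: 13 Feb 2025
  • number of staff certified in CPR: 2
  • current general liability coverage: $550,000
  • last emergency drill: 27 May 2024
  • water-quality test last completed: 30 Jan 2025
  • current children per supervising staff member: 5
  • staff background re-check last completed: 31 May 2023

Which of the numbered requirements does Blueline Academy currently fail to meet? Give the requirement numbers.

1. staff certified in pediatric first aid 3 ≥ 2 → met
2. children per supervising staff member 5 ≤ 7 → met
3. staff certified in CPR 2 ≥ 2 → met
4. playground equipment inspection 34 days ago vs limit 60 → met
5. lead-paint assessment 40 days ago vs limit 45 → met
6. condition 'transports children' holds; unresolved licensing deficiencies 0 ≤ 2 → met
7. emergency drill 302 days ago vs limit 270 → not met
8. fire-safety inspection 72 days ago vs limit 60 → not met
9. staff background re-check 664 days ago vs limit 730 → met
10. general liability coverage $550,000 ≥ $550,000 → met
11. water-quality test 54 days ago vs limit 90 → met
Not met: 7, 8

7, 8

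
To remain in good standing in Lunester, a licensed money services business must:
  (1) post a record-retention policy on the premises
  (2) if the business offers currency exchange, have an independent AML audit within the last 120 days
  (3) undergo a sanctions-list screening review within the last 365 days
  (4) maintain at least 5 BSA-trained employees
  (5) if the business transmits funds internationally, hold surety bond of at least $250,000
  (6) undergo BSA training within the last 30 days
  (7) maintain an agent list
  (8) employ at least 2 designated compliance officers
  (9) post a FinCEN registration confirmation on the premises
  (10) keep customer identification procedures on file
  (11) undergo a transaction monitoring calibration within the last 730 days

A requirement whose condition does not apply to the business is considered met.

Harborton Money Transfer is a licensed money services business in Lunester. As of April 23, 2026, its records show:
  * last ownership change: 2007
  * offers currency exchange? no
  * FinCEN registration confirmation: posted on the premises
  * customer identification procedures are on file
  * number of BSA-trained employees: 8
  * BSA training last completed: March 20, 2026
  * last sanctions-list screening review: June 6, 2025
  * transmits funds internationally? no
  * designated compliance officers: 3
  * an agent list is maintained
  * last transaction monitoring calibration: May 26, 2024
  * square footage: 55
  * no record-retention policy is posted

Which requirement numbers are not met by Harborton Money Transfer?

1, 6

1. record-retention policy absent → not met
2. condition 'offers currency exchange' does not hold → requirement n/a → met
3. sanctions-list screening review 321 days ago vs limit 365 → met
4. BSA-trained employees 8 ≥ 5 → met
5. condition 'transmits funds internationally' does not hold → requirement n/a → met
6. BSA training 34 days ago vs limit 30 → not met
7. agent list present → met
8. designated compliance officers 3 ≥ 2 → met
9. FinCEN registration confirmation present → met
10. customer identification procedures present → met
11. transaction monitoring calibration 697 days ago vs limit 730 → met
Not met: 1, 6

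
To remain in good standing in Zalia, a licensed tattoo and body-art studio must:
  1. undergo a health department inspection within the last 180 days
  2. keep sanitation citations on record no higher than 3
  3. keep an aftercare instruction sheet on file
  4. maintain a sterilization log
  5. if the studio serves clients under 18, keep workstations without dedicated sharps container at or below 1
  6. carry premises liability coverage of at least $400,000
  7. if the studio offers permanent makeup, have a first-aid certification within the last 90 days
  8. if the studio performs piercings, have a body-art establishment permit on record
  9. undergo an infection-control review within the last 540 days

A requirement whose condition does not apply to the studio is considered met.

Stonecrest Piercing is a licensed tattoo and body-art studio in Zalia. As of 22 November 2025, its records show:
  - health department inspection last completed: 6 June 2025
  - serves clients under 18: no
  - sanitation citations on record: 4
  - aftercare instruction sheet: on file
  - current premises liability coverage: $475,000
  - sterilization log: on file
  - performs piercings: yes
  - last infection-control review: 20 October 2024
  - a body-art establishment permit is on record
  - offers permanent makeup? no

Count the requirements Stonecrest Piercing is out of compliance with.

1. health department inspection 169 days ago vs limit 180 → met
2. sanitation citations on record 4 > 3 → not met
3. aftercare instruction sheet present → met
4. sterilization log present → met
5. condition 'serves clients under 18' does not hold → requirement n/a → met
6. premises liability coverage $475,000 ≥ $400,000 → met
7. condition 'offers permanent makeup' does not hold → requirement n/a → met
8. condition 'performs piercings' holds; body-art establishment permit present → met
9. infection-control review 398 days ago vs limit 540 → met
Not met: 1 of 9

1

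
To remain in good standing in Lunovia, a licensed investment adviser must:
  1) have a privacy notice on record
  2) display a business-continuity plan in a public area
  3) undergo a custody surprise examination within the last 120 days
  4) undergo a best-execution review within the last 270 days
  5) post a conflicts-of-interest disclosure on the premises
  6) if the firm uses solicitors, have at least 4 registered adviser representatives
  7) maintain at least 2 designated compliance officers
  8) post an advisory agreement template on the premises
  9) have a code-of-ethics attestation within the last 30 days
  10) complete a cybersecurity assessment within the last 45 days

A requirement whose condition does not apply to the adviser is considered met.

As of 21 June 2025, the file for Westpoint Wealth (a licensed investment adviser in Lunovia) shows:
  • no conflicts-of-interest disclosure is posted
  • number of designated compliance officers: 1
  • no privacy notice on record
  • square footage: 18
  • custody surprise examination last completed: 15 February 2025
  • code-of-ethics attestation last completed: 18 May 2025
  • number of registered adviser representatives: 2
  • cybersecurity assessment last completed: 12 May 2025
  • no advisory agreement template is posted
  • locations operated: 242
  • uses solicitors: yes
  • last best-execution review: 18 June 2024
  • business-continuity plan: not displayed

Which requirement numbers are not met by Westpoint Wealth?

1, 2, 3, 4, 5, 6, 7, 8, 9

1. privacy notice absent → not met
2. business-continuity plan absent → not met
3. custody surprise examination 126 days ago vs limit 120 → not met
4. best-execution review 368 days ago vs limit 270 → not met
5. conflicts-of-interest disclosure absent → not met
6. condition 'uses solicitors' holds; registered adviser representatives 2 < 4 → not met
7. designated compliance officers 1 < 2 → not met
8. advisory agreement template absent → not met
9. code-of-ethics attestation 34 days ago vs limit 30 → not met
10. cybersecurity assessment 40 days ago vs limit 45 → met
Not met: 1, 2, 3, 4, 5, 6, 7, 8, 9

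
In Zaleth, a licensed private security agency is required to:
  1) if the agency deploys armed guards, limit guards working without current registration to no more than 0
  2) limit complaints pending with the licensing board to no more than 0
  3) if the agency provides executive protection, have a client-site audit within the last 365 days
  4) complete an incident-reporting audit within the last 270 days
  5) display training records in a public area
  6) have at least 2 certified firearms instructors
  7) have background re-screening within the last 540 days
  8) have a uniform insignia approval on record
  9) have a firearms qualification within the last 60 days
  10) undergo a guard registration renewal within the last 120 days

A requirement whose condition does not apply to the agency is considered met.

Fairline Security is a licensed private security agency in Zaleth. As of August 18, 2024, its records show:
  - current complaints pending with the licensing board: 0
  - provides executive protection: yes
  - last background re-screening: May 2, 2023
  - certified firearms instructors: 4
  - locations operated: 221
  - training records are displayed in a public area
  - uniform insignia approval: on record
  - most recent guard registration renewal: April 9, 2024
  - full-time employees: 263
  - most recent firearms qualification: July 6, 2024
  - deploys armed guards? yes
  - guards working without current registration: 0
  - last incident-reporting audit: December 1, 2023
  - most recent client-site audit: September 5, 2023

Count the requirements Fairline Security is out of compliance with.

1. condition 'deploys armed guards' holds; guards working without current registration 0 ≤ 0 → met
2. complaints pending with the licensing board 0 ≤ 0 → met
3. condition 'provides executive protection' holds; client-site audit 348 days ago vs limit 365 → met
4. incident-reporting audit 261 days ago vs limit 270 → met
5. training records present → met
6. certified firearms instructors 4 ≥ 2 → met
7. background re-screening 474 days ago vs limit 540 → met
8. uniform insignia approval present → met
9. firearms qualification 43 days ago vs limit 60 → met
10. guard registration renewal 131 days ago vs limit 120 → not met
Not met: 1 of 10

1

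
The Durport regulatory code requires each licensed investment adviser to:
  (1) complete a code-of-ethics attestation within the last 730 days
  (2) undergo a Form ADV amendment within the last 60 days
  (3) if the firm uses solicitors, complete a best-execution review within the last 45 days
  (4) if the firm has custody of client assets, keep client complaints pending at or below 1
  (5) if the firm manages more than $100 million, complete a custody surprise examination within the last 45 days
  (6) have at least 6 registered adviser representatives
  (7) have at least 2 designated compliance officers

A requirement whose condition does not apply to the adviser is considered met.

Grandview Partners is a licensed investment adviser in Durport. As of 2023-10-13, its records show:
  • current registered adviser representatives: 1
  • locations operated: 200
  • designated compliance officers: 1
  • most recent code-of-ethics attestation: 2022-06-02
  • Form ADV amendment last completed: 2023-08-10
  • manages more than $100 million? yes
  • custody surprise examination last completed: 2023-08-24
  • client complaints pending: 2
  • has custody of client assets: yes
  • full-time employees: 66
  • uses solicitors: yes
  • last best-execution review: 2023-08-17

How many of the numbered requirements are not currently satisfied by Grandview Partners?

1. code-of-ethics attestation 498 days ago vs limit 730 → met
2. Form ADV amendment 64 days ago vs limit 60 → not met
3. condition 'uses solicitors' holds; best-execution review 57 days ago vs limit 45 → not met
4. condition 'has custody of client assets' holds; client complaints pending 2 > 1 → not met
5. condition 'manages more than $100 million' holds; custody surprise examination 50 days ago vs limit 45 → not met
6. registered adviser representatives 1 < 6 → not met
7. designated compliance officers 1 < 2 → not met
Not met: 6 of 7

6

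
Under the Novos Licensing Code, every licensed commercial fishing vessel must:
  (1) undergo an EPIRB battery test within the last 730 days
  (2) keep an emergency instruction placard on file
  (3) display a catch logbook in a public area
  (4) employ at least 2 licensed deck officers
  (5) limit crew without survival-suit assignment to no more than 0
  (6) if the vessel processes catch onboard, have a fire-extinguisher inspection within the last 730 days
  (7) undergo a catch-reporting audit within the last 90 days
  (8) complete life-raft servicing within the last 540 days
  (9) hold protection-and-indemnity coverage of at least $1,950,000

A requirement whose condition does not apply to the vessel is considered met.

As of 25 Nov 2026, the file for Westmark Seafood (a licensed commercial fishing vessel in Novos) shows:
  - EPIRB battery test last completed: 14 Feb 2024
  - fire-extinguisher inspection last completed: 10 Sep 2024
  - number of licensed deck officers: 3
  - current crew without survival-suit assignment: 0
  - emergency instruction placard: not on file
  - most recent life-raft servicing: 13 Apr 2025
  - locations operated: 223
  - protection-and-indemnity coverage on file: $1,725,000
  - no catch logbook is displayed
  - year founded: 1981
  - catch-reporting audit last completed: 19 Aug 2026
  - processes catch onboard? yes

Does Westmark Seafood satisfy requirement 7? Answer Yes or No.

7. catch-reporting audit 98 days ago vs limit 90 → not met

No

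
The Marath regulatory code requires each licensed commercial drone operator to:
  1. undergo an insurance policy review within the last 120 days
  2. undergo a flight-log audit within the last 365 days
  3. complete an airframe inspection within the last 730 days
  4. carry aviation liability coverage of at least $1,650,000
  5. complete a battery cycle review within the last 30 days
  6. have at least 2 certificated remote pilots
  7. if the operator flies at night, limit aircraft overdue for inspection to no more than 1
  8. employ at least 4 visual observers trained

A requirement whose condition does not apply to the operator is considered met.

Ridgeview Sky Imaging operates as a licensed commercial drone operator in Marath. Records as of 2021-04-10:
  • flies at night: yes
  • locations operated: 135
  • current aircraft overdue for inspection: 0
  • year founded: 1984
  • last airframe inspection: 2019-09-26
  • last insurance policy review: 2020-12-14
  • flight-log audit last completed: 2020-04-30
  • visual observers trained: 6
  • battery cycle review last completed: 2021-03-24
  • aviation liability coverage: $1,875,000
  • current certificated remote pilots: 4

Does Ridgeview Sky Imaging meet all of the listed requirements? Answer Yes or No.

1. insurance policy review 117 days ago vs limit 120 → met
2. flight-log audit 345 days ago vs limit 365 → met
3. airframe inspection 562 days ago vs limit 730 → met
4. aviation liability coverage $1,875,000 ≥ $1,650,000 → met
5. battery cycle review 17 days ago vs limit 30 → met
6. certificated remote pilots 4 ≥ 2 → met
7. condition 'flies at night' holds; aircraft overdue for inspection 0 ≤ 1 → met
8. visual observers trained 6 ≥ 4 → met
All met.

Yes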